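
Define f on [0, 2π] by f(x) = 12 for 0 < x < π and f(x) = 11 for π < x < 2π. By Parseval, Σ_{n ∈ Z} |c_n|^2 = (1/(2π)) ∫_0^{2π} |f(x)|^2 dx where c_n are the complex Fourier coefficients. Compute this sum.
Σ |c_n|^2 = 265/2

Parseval equates the L^2 energy of f (normalised by 1/(2π)) with the ℓ^2 sum of its Fourier coefficients: (1/(2π)) ∫_0^{2π} |f|^2 = Σ |c_n|^2.
Compute the left side: (1/(2π)) [∫_0^π 12^2 dx + ∫_π^{2π} 11^2 dx] = (1/(2π)) · (144π + 121π) = (144 + 121)/2 = 265/2.
So Σ_{n ∈ Z} |c_n|^2 = 265/2.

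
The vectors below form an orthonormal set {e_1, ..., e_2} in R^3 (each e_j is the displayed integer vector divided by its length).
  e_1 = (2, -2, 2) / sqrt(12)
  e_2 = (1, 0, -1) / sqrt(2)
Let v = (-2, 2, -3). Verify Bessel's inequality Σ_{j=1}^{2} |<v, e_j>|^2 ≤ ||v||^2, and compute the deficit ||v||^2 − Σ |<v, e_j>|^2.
Σ |<v, e_j>|^2 = 101/6; ||v||^2 = 17; deficit = 1/6

Write each e_j = u_j / sqrt(<u_j, u_j>) where u_j is the displayed integer vector. Then <v, e_j> = <v, u_j> / sqrt(<u_j, u_j>), so |<v, e_j>|^2 = <v, u_j>^2 / <u_j, u_j>.
Coefficients: <v, e_1> = -14/sqrt(12), <v, e_2> = 1/sqrt(2).
Square and sum: Σ |<v, e_j>|^2 = 101/6.
Compute ||v||^2 = v·v = 17.
Deficit = 17 − 101/6 = 1/6 ≥ 0, confirming Bessel's inequality. (The deficit equals ||v − Σ <v,e_j> e_j||^2, the squared distance from v to span{e_j}.)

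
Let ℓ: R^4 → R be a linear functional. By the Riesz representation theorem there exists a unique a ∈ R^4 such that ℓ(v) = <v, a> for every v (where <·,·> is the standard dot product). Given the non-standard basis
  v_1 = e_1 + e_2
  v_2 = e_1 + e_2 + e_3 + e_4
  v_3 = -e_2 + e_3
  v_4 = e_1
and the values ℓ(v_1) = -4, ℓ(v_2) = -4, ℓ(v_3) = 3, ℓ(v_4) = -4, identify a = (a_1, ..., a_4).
a = (-4, 0, 3, -3)

Write a = (a_1, ..., a_4) in the standard basis. For each basis vector v_i, ℓ(v_i) = <v_i, a> is a linear equation in the a_j's. Collect the n equations into a matrix system V a = ℓ, where row i of V is v_i (expressed in the standard basis). Since V is invertible (lower-triangular with 1s on the diagonal, up to permutation), solve by back-substitution:
  V =
[[1, 1, 0, 0],
 [1, 1, 1, 1],
 [0, -1, 1, 0],
 [1, 0, 0, 0]]
  V a = (-4, -4, 3, -4)
Solving gives a = (-4, 0, 3, -3).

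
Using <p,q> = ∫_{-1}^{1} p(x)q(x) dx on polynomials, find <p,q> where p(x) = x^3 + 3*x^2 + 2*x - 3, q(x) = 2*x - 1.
<p,q> = 112/15

Expand the product: p(x)·q(x) = 2*x^4 + 5*x^3 + x^2 - 8*x + 3.
∫_{-1}^{1} of each monomial x^k gives [2/(k+1) if k even, 0 if k odd]. Integrating term-by-term (or equivalently evaluating the antiderivative F(x) = 2*x^5/5 + 5*x^4/4 + x^3/3 - 4*x^2 + 3*x at the endpoints):
  F(1) − F(−1) = 59/60 − (-389/60) = 112/15.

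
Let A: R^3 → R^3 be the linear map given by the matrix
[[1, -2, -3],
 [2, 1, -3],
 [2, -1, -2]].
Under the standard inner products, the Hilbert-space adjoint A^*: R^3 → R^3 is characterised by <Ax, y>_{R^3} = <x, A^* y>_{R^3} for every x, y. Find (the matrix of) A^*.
A^* = A^T =
[[1, 2, 2],
 [-2, 1, -1],
 [-3, -3, -2]]

For real matrices with standard dot products, the defining identity <Ax, y> = <x, A^* y> gives (Ax)^T y = x^T (A^*) y, i.e. x^T A^T y = x^T (A^*) y. Since this holds for all x, y, we must have A^* = A^T. Therefore
A^* =
[[1, 2, 2],
 [-2, 1, -1],
 [-3, -3, -2]].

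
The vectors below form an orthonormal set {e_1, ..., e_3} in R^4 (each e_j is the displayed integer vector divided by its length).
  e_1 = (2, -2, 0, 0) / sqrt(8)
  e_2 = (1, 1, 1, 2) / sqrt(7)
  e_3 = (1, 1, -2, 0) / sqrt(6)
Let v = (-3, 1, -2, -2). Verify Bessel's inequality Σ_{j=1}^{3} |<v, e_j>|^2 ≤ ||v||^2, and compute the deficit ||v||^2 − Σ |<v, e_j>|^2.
Σ |<v, e_j>|^2 = 374/21; ||v||^2 = 18; deficit = 4/21

Write each e_j = u_j / sqrt(<u_j, u_j>) where u_j is the displayed integer vector. Then <v, e_j> = <v, u_j> / sqrt(<u_j, u_j>), so |<v, e_j>|^2 = <v, u_j>^2 / <u_j, u_j>.
Coefficients: <v, e_1> = -8/sqrt(8), <v, e_2> = -8/sqrt(7), <v, e_3> = 2/sqrt(6).
Square and sum: Σ |<v, e_j>|^2 = 374/21.
Compute ||v||^2 = v·v = 18.
Deficit = 18 − 374/21 = 4/21 ≥ 0, confirming Bessel's inequality. (The deficit equals ||v − Σ <v,e_j> e_j||^2, the squared distance from v to span{e_j}.)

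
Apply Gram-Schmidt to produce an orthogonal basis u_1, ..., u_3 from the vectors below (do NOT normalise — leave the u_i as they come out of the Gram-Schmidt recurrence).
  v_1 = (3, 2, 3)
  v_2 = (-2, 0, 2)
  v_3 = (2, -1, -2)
Orthogonal basis:
  u_1 = (3, 2, 3)
  u_2 = (-2, 0, 2)
  u_3 = (3/11, -9/11, 3/11)

Apply the Gram-Schmidt recurrence
  u_1 = v_1
  u_i = v_i − Σ_{j<i} ((v_i · u_j) / (u_j · u_j)) · u_j.

Step by step this gives:
  u_1 = (3, 2, 3)
  u_2 = (-2, 0, 2)
  u_3 = (3/11, -9/11, 3/11)

Orthogonality check:
  u_2 · u_1 = 0 (should be 0)
  u_3 · u_1 = 0 (should be 0)
  u_3 · u_2 = 0 (should be 0)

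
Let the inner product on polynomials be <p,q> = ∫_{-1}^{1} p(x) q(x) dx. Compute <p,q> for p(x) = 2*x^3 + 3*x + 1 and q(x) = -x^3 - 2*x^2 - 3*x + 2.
<p,q> = -788/105

Expand the product: p(x)·q(x) = -2*x^6 - 4*x^5 - 9*x^4 - 3*x^3 - 11*x^2 + 3*x + 2.
∫_{-1}^{1} of each monomial x^k gives [2/(k+1) if k even, 0 if k odd]. Integrating term-by-term (or equivalently evaluating the antiderivative F(x) = -2*x^7/7 - 2*x^6/3 - 9*x^5/5 - 3*x^4/4 - 11*x^3/3 + 3*x^2/2 + 2*x at the endpoints):
  F(1) − F(−1) = -1541/420 − (537/140) = -788/105.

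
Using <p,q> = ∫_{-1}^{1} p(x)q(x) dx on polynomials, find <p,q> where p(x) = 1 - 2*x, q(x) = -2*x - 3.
<p,q> = -10/3

Expand the product: p(x)·q(x) = 4*x^2 + 4*x - 3.
∫_{-1}^{1} of each monomial x^k gives [2/(k+1) if k even, 0 if k odd]. Integrating term-by-term (or equivalently evaluating the antiderivative F(x) = 4*x^3/3 + 2*x^2 - 3*x at the endpoints):
  F(1) − F(−1) = 1/3 − (11/3) = -10/3.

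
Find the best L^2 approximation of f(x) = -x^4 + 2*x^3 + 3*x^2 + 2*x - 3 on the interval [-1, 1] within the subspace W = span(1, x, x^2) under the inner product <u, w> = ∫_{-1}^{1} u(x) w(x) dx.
g(x) = 15*x^2/7 + 16*x/5 - 102/35

The best approximation g ∈ W is the orthogonal projection of f onto W. Writing g = a_0 + a_1 x + a_2 x^2, the coefficients solve the normal equations G · a = b where
  G_{ij} = <φ_i, φ_j> and b_i = <f, φ_i>, with φ_0 = 1, φ_1 = x, φ_2 = x^2.
G =
  [2, 0, 2/3]
  [0, 2/3, 0]
  [2/3, 0, 2/5],
b = (-22/5, 32/15, -38/35).
Solving gives a_0 = -102/35, a_1 = 16/5, a_2 = 15/7, so
  g(x) = 15*x^2/7 + 16*x/5 - 102/35.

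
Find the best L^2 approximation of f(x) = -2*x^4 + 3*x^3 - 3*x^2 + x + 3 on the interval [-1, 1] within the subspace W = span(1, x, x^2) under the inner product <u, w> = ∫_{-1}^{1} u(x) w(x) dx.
g(x) = -33*x^2/7 + 14*x/5 + 111/35

The best approximation g ∈ W is the orthogonal projection of f onto W. Writing g = a_0 + a_1 x + a_2 x^2, the coefficients solve the normal equations G · a = b where
  G_{ij} = <φ_i, φ_j> and b_i = <f, φ_i>, with φ_0 = 1, φ_1 = x, φ_2 = x^2.
G =
  [2, 0, 2/3]
  [0, 2/3, 0]
  [2/3, 0, 2/5],
b = (16/5, 28/15, 8/35).
Solving gives a_0 = 111/35, a_1 = 14/5, a_2 = -33/7, so
  g(x) = -33*x^2/7 + 14*x/5 + 111/35.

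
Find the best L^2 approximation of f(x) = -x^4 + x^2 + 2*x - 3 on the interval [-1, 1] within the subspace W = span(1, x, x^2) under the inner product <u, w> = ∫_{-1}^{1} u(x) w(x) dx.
g(x) = x^2/7 + 2*x - 102/35

The best approximation g ∈ W is the orthogonal projection of f onto W. Writing g = a_0 + a_1 x + a_2 x^2, the coefficients solve the normal equations G · a = b where
  G_{ij} = <φ_i, φ_j> and b_i = <f, φ_i>, with φ_0 = 1, φ_1 = x, φ_2 = x^2.
G =
  [2, 0, 2/3]
  [0, 2/3, 0]
  [2/3, 0, 2/5],
b = (-86/15, 4/3, -66/35).
Solving gives a_0 = -102/35, a_1 = 2, a_2 = 1/7, so
  g(x) = x^2/7 + 2*x - 102/35.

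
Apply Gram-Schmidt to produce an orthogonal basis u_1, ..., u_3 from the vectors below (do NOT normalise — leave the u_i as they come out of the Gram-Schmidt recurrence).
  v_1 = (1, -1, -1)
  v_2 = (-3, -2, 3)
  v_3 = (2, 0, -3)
Orthogonal basis:
  u_1 = (1, -1, -1)
  u_2 = (-5/3, -10/3, 5/3)
  u_3 = (-1/2, 0, -1/2)

Apply the Gram-Schmidt recurrence
  u_1 = v_1
  u_i = v_i − Σ_{j<i} ((v_i · u_j) / (u_j · u_j)) · u_j.

Step by step this gives:
  u_1 = (1, -1, -1)
  u_2 = (-5/3, -10/3, 5/3)
  u_3 = (-1/2, 0, -1/2)

Orthogonality check:
  u_2 · u_1 = 0 (should be 0)
  u_3 · u_1 = 0 (should be 0)
  u_3 · u_2 = 0 (should be 0)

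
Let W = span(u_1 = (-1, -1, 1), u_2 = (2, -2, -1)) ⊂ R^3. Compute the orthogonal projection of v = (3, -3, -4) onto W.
proj_W(v) = (54/13, -34/13, -32/13)

Set up U = [u_1 | ... | u_2] ∈ R^(3×2). The projector onto W = col(U) is P = U (U^T U)^(-1) U^T.
Compute U^T U =
  [3, -1]
  [-1, 9],
and U^T v = (-4, 16).
Solve U^T U · c = U^T v for the coefficients: c = (-10/13, 22/13). The projection is proj_W(v) = U c.
Check: (v - proj_W(v)) · u_1 = 0  (should be 0).
Check: (v - proj_W(v)) · u_2 = 0  (should be 0).
Result: proj_W(v) = (54/13, -34/13, -32/13).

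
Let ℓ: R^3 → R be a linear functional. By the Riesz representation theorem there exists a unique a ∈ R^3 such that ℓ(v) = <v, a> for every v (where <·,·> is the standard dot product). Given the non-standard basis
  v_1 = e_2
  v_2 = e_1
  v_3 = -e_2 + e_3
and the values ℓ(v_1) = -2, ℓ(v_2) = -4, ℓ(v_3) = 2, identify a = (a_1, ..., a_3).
a = (-4, -2, 0)

Write a = (a_1, ..., a_3) in the standard basis. For each basis vector v_i, ℓ(v_i) = <v_i, a> is a linear equation in the a_j's. Collect the n equations into a matrix system V a = ℓ, where row i of V is v_i (expressed in the standard basis). Since V is invertible (lower-triangular with 1s on the diagonal, up to permutation), solve by back-substitution:
  V =
[[0, 1, 0],
 [1, 0, 0],
 [0, -1, 1]]
  V a = (-2, -4, 2)
Solving gives a = (-4, -2, 0).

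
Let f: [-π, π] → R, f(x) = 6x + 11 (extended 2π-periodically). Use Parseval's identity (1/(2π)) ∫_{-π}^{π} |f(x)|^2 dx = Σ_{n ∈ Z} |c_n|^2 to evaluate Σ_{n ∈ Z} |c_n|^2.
Σ |c_n|^2 = 12π^2 + 121

Expand and integrate term by term over [-π, π]:
  ∫ (6x)^2 dx = 36·(2π^3/3); ∫ 2·6·(11)·x dx = 0 (odd integrand); ∫ 11^2 dx = 121·2π.
So (1/(2π)) ∫_{-π}^{π} (6x + 11)^2 dx = 36π^2/3 + 121 = 12π^2 + 121.
Parseval ⇒ Σ |c_n|^2 = 12π^2 + 121.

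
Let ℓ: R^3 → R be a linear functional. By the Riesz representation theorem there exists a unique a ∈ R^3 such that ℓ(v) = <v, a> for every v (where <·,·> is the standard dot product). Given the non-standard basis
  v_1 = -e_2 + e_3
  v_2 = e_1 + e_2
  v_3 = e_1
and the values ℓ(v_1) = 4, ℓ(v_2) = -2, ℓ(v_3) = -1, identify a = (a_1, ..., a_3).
a = (-1, -1, 3)

Write a = (a_1, ..., a_3) in the standard basis. For each basis vector v_i, ℓ(v_i) = <v_i, a> is a linear equation in the a_j's. Collect the n equations into a matrix system V a = ℓ, where row i of V is v_i (expressed in the standard basis). Since V is invertible (lower-triangular with 1s on the diagonal, up to permutation), solve by back-substitution:
  V =
[[0, -1, 1],
 [1, 1, 0],
 [1, 0, 0]]
  V a = (4, -2, -1)
Solving gives a = (-1, -1, 3).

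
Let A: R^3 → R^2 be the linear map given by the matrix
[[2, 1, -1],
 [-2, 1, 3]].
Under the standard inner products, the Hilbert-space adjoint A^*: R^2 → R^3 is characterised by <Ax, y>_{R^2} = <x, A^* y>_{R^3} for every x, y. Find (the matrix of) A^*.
A^* = A^T =
[[2, -2],
 [1, 1],
 [-1, 3]]

For real matrices with standard dot products, the defining identity <Ax, y> = <x, A^* y> gives (Ax)^T y = x^T (A^*) y, i.e. x^T A^T y = x^T (A^*) y. Since this holds for all x, y, we must have A^* = A^T. Therefore
A^* =
[[2, -2],
 [1, 1],
 [-1, 3]].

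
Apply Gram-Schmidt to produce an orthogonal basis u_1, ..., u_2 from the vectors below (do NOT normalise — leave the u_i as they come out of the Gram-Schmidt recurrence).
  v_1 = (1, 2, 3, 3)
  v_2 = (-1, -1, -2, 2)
Orthogonal basis:
  u_1 = (1, 2, 3, 3)
  u_2 = (-20/23, -17/23, -37/23, 55/23)

Apply the Gram-Schmidt recurrence
  u_1 = v_1
  u_i = v_i − Σ_{j<i} ((v_i · u_j) / (u_j · u_j)) · u_j.

Step by step this gives:
  u_1 = (1, 2, 3, 3)
  u_2 = (-20/23, -17/23, -37/23, 55/23)

Orthogonality check:
  u_2 · u_1 = 0 (should be 0)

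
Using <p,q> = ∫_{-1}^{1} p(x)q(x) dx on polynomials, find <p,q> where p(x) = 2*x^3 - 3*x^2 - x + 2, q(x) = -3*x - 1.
<p,q> = -12/5

Expand the product: p(x)·q(x) = -6*x^4 + 7*x^3 + 6*x^2 - 5*x - 2.
∫_{-1}^{1} of each monomial x^k gives [2/(k+1) if k even, 0 if k odd]. Integrating term-by-term (or equivalently evaluating the antiderivative F(x) = -6*x^5/5 + 7*x^4/4 + 2*x^3 - 5*x^2/2 - 2*x at the endpoints):
  F(1) − F(−1) = -39/20 − (9/20) = -12/5.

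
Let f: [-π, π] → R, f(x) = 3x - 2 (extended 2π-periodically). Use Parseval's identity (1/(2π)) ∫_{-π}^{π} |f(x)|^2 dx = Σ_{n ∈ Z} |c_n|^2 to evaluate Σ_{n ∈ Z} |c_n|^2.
Σ |c_n|^2 = 3π^2 + 4

Expand and integrate term by term over [-π, π]:
  ∫ (3x)^2 dx = 9·(2π^3/3); ∫ 2·3·(-2)·x dx = 0 (odd integrand); ∫ (-2)^2 dx = 4·2π.
So (1/(2π)) ∫_{-π}^{π} (3x - 2)^2 dx = 9π^2/3 + 4 = 3π^2 + 4.
Parseval ⇒ Σ |c_n|^2 = 3π^2 + 4.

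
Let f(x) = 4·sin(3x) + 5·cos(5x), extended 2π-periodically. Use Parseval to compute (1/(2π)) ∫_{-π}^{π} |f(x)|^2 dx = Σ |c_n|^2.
Σ |c_n|^2 = 41/2

Expand |f|^2 and use orthogonality of {sin(nx), cos(mx)} on [-π, π]:
  ∫_{-π}^{π} sin(nx)^2 dx = π, ∫ cos(mx)^2 dx = π, and cross terms integrate to 0.
So ∫_{-π}^{π} f(x)^2 dx = 4^2 · π + 5^2 · π = (16 + 25)π.
Divide by 2π: (16 + 25)/2 = 41/2.
By Parseval, this equals Σ |c_n|^2.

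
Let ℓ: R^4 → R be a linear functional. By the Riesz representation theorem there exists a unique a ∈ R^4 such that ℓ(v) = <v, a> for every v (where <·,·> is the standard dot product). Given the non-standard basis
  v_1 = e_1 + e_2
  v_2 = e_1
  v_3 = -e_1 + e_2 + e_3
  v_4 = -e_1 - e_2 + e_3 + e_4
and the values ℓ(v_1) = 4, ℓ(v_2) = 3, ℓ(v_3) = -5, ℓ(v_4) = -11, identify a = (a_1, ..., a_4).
a = (3, 1, -3, -4)

Write a = (a_1, ..., a_4) in the standard basis. For each basis vector v_i, ℓ(v_i) = <v_i, a> is a linear equation in the a_j's. Collect the n equations into a matrix system V a = ℓ, where row i of V is v_i (expressed in the standard basis). Since V is invertible (lower-triangular with 1s on the diagonal, up to permutation), solve by back-substitution:
  V =
[[1, 1, 0, 0],
 [1, 0, 0, 0],
 [-1, 1, 1, 0],
 [-1, -1, 1, 1]]
  V a = (4, 3, -5, -11)
Solving gives a = (3, 1, -3, -4).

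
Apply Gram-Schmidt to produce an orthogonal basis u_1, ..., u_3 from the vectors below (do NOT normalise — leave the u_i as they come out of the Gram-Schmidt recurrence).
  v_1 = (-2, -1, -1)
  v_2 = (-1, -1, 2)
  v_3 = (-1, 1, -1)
Orthogonal basis:
  u_1 = (-2, -1, -1)
  u_2 = (-2/3, -5/6, 13/6)
  u_3 = (-3/5, 1, 1/5)

Apply the Gram-Schmidt recurrence
  u_1 = v_1
  u_i = v_i − Σ_{j<i} ((v_i · u_j) / (u_j · u_j)) · u_j.

Step by step this gives:
  u_1 = (-2, -1, -1)
  u_2 = (-2/3, -5/6, 13/6)
  u_3 = (-3/5, 1, 1/5)

Orthogonality check:
  u_2 · u_1 = 0 (should be 0)
  u_3 · u_1 = 0 (should be 0)
  u_3 · u_2 = 0 (should be 0)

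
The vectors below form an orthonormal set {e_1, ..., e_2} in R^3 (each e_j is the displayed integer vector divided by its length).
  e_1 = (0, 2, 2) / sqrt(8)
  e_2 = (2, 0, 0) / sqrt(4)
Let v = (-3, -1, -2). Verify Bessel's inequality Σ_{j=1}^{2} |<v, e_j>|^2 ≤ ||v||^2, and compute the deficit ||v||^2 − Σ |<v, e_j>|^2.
Σ |<v, e_j>|^2 = 27/2; ||v||^2 = 14; deficit = 1/2

Write each e_j = u_j / sqrt(<u_j, u_j>) where u_j is the displayed integer vector. Then <v, e_j> = <v, u_j> / sqrt(<u_j, u_j>), so |<v, e_j>|^2 = <v, u_j>^2 / <u_j, u_j>.
Coefficients: <v, e_1> = -6/sqrt(8), <v, e_2> = -6/sqrt(4).
Square and sum: Σ |<v, e_j>|^2 = 27/2.
Compute ||v||^2 = v·v = 14.
Deficit = 14 − 27/2 = 1/2 ≥ 0, confirming Bessel's inequality. (The deficit equals ||v − Σ <v,e_j> e_j||^2, the squared distance from v to span{e_j}.)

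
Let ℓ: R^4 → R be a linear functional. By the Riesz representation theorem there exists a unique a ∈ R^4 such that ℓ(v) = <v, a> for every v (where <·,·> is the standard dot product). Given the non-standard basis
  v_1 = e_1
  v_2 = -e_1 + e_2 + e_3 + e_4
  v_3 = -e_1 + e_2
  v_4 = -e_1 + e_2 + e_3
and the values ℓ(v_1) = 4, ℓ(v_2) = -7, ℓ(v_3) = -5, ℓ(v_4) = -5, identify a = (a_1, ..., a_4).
a = (4, -1, 0, -2)

Write a = (a_1, ..., a_4) in the standard basis. For each basis vector v_i, ℓ(v_i) = <v_i, a> is a linear equation in the a_j's. Collect the n equations into a matrix system V a = ℓ, where row i of V is v_i (expressed in the standard basis). Since V is invertible (lower-triangular with 1s on the diagonal, up to permutation), solve by back-substitution:
  V =
[[1, 0, 0, 0],
 [-1, 1, 1, 1],
 [-1, 1, 0, 0],
 [-1, 1, 1, 0]]
  V a = (4, -7, -5, -5)
Solving gives a = (4, -1, 0, -2).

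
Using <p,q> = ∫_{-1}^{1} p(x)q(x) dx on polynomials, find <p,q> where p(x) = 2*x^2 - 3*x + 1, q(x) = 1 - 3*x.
<p,q> = 28/3

Expand the product: p(x)·q(x) = -6*x^3 + 11*x^2 - 6*x + 1.
∫_{-1}^{1} of each monomial x^k gives [2/(k+1) if k even, 0 if k odd]. Integrating term-by-term (or equivalently evaluating the antiderivative F(x) = -3*x^4/2 + 11*x^3/3 - 3*x^2 + x at the endpoints):
  F(1) − F(−1) = 1/6 − (-55/6) = 28/3.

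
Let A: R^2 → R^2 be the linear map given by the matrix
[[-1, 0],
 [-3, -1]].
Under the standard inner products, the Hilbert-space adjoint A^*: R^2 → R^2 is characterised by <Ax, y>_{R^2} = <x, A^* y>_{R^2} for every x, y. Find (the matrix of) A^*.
A^* = A^T =
[[-1, -3],
 [0, -1]]

For real matrices with standard dot products, the defining identity <Ax, y> = <x, A^* y> gives (Ax)^T y = x^T (A^*) y, i.e. x^T A^T y = x^T (A^*) y. Since this holds for all x, y, we must have A^* = A^T. Therefore
A^* =
[[-1, -3],
 [0, -1]].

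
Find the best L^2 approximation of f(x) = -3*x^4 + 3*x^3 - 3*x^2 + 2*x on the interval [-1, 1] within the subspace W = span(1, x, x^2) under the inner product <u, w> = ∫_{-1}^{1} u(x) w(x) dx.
g(x) = -39*x^2/7 + 19*x/5 + 9/35

The best approximation g ∈ W is the orthogonal projection of f onto W. Writing g = a_0 + a_1 x + a_2 x^2, the coefficients solve the normal equations G · a = b where
  G_{ij} = <φ_i, φ_j> and b_i = <f, φ_i>, with φ_0 = 1, φ_1 = x, φ_2 = x^2.
G =
  [2, 0, 2/3]
  [0, 2/3, 0]
  [2/3, 0, 2/5],
b = (-16/5, 38/15, -72/35).
Solving gives a_0 = 9/35, a_1 = 19/5, a_2 = -39/7, so
  g(x) = -39*x^2/7 + 19*x/5 + 9/35.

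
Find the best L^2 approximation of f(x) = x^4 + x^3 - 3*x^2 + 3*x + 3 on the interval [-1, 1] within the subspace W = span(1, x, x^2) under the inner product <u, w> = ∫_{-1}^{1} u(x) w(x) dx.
g(x) = -15*x^2/7 + 18*x/5 + 102/35

The best approximation g ∈ W is the orthogonal projection of f onto W. Writing g = a_0 + a_1 x + a_2 x^2, the coefficients solve the normal equations G · a = b where
  G_{ij} = <φ_i, φ_j> and b_i = <f, φ_i>, with φ_0 = 1, φ_1 = x, φ_2 = x^2.
G =
  [2, 0, 2/3]
  [0, 2/3, 0]
  [2/3, 0, 2/5],
b = (22/5, 12/5, 38/35).
Solving gives a_0 = 102/35, a_1 = 18/5, a_2 = -15/7, so
  g(x) = -15*x^2/7 + 18*x/5 + 102/35.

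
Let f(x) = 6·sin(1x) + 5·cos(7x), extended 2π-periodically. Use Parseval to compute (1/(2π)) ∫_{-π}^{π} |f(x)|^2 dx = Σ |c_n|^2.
Σ |c_n|^2 = 61/2

Expand |f|^2 and use orthogonality of {sin(nx), cos(mx)} on [-π, π]:
  ∫_{-π}^{π} sin(nx)^2 dx = π, ∫ cos(mx)^2 dx = π, and cross terms integrate to 0.
So ∫_{-π}^{π} f(x)^2 dx = 6^2 · π + 5^2 · π = (36 + 25)π.
Divide by 2π: (36 + 25)/2 = 61/2.
By Parseval, this equals Σ |c_n|^2.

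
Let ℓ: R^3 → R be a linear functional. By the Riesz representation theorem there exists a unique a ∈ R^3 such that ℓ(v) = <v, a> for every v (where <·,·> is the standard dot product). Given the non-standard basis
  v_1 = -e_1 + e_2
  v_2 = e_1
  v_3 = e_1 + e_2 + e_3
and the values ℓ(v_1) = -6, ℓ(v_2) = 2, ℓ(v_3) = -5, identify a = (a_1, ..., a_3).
a = (2, -4, -3)

Write a = (a_1, ..., a_3) in the standard basis. For each basis vector v_i, ℓ(v_i) = <v_i, a> is a linear equation in the a_j's. Collect the n equations into a matrix system V a = ℓ, where row i of V is v_i (expressed in the standard basis). Since V is invertible (lower-triangular with 1s on the diagonal, up to permutation), solve by back-substitution:
  V =
[[-1, 1, 0],
 [1, 0, 0],
 [1, 1, 1]]
  V a = (-6, 2, -5)
Solving gives a = (2, -4, -3).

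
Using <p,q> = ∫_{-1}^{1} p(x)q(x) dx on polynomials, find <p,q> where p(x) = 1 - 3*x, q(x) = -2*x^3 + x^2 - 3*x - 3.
<p,q> = 46/15

Expand the product: p(x)·q(x) = 6*x^4 - 5*x^3 + 10*x^2 + 6*x - 3.
∫_{-1}^{1} of each monomial x^k gives [2/(k+1) if k even, 0 if k odd]. Integrating term-by-term (or equivalently evaluating the antiderivative F(x) = 6*x^5/5 - 5*x^4/4 + 10*x^3/3 + 3*x^2 - 3*x at the endpoints):
  F(1) − F(−1) = 197/60 − (13/60) = 46/15.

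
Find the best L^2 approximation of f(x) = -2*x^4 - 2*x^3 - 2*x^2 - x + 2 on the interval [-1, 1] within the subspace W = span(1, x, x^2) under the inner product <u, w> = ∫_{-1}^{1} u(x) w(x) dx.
g(x) = -26*x^2/7 - 11*x/5 + 76/35

The best approximation g ∈ W is the orthogonal projection of f onto W. Writing g = a_0 + a_1 x + a_2 x^2, the coefficients solve the normal equations G · a = b where
  G_{ij} = <φ_i, φ_j> and b_i = <f, φ_i>, with φ_0 = 1, φ_1 = x, φ_2 = x^2.
G =
  [2, 0, 2/3]
  [0, 2/3, 0]
  [2/3, 0, 2/5],
b = (28/15, -22/15, -4/105).
Solving gives a_0 = 76/35, a_1 = -11/5, a_2 = -26/7, so
  g(x) = -26*x^2/7 - 11*x/5 + 76/35.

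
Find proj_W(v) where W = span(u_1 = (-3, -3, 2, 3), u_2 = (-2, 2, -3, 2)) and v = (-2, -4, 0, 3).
proj_W(v) = (-1825/651, -1577/651, 316/217, 1825/651)

Set up U = [u_1 | ... | u_2] ∈ R^(4×2). The projector onto W = col(U) is P = U (U^T U)^(-1) U^T.
Compute U^T U =
  [31, 0]
  [0, 21],
and U^T v = (27, 2).
Solve U^T U · c = U^T v for the coefficients: c = (27/31, 2/21). The projection is proj_W(v) = U c.
Check: (v - proj_W(v)) · u_1 = 0  (should be 0).
Check: (v - proj_W(v)) · u_2 = 0  (should be 0).
Result: proj_W(v) = (-1825/651, -1577/651, 316/217, 1825/651).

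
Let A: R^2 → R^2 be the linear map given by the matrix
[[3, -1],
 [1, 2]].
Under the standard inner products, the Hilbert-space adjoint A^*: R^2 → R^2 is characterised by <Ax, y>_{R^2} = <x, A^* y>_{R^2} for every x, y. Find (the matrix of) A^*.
A^* = A^T =
[[3, 1],
 [-1, 2]]

For real matrices with standard dot products, the defining identity <Ax, y> = <x, A^* y> gives (Ax)^T y = x^T (A^*) y, i.e. x^T A^T y = x^T (A^*) y. Since this holds for all x, y, we must have A^* = A^T. Therefore
A^* =
[[3, 1],
 [-1, 2]].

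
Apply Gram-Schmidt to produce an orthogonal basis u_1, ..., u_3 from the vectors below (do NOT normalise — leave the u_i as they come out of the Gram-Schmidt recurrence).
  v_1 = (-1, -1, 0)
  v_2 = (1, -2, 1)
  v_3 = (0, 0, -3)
Orthogonal basis:
  u_1 = (-1, -1, 0)
  u_2 = (3/2, -3/2, 1)
  u_3 = (9/11, -9/11, -27/11)

Apply the Gram-Schmidt recurrence
  u_1 = v_1
  u_i = v_i − Σ_{j<i} ((v_i · u_j) / (u_j · u_j)) · u_j.

Step by step this gives:
  u_1 = (-1, -1, 0)
  u_2 = (3/2, -3/2, 1)
  u_3 = (9/11, -9/11, -27/11)

Orthogonality check:
  u_2 · u_1 = 0 (should be 0)
  u_3 · u_1 = 0 (should be 0)
  u_3 · u_2 = 0 (should be 0)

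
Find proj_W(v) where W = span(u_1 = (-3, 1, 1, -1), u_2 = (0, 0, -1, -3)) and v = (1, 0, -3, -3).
proj_W(v) = (81/58, -27/58, -51/29, -99/29)

Set up U = [u_1 | ... | u_2] ∈ R^(4×2). The projector onto W = col(U) is P = U (U^T U)^(-1) U^T.
Compute U^T U =
  [12, 2]
  [2, 10],
and U^T v = (-3, 12).
Solve U^T U · c = U^T v for the coefficients: c = (-27/58, 75/58). The projection is proj_W(v) = U c.
Check: (v - proj_W(v)) · u_1 = 0  (should be 0).
Check: (v - proj_W(v)) · u_2 = 0  (should be 0).
Result: proj_W(v) = (81/58, -27/58, -51/29, -99/29).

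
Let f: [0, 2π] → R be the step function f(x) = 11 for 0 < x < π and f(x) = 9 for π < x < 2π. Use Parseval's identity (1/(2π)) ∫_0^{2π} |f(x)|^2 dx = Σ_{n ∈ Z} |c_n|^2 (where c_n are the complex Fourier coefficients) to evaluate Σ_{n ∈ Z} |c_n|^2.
Σ |c_n|^2 = 101

Parseval equates the L^2 energy of f (normalised by 1/(2π)) with the ℓ^2 sum of its Fourier coefficients: (1/(2π)) ∫_0^{2π} |f|^2 = Σ |c_n|^2.
Compute the left side: (1/(2π)) [∫_0^π 11^2 dx + ∫_π^{2π} 9^2 dx] = (1/(2π)) · (121π + 81π) = (121 + 81)/2 = 101.
So Σ_{n ∈ Z} |c_n|^2 = 101.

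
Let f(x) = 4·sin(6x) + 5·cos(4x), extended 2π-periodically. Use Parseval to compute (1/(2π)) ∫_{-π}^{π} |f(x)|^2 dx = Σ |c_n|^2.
Σ |c_n|^2 = 41/2

Expand |f|^2 and use orthogonality of {sin(nx), cos(mx)} on [-π, π]:
  ∫_{-π}^{π} sin(nx)^2 dx = π, ∫ cos(mx)^2 dx = π, and cross terms integrate to 0.
So ∫_{-π}^{π} f(x)^2 dx = 4^2 · π + 5^2 · π = (16 + 25)π.
Divide by 2π: (16 + 25)/2 = 41/2.
By Parseval, this equals Σ |c_n|^2.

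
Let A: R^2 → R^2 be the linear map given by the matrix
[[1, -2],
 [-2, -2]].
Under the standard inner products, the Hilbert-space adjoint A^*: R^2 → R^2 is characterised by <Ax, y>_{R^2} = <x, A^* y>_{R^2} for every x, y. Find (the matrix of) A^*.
A^* = A^T =
[[1, -2],
 [-2, -2]]

For real matrices with standard dot products, the defining identity <Ax, y> = <x, A^* y> gives (Ax)^T y = x^T (A^*) y, i.e. x^T A^T y = x^T (A^*) y. Since this holds for all x, y, we must have A^* = A^T. Therefore
A^* =
[[1, -2],
 [-2, -2]].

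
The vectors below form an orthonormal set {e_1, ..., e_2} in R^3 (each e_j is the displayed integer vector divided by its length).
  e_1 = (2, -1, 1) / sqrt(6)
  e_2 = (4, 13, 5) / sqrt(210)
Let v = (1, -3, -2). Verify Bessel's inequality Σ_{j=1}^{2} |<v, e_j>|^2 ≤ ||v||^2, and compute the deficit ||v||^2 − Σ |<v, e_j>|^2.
Σ |<v, e_j>|^2 = 78/7; ||v||^2 = 14; deficit = 20/7

Write each e_j = u_j / sqrt(<u_j, u_j>) where u_j is the displayed integer vector. Then <v, e_j> = <v, u_j> / sqrt(<u_j, u_j>), so |<v, e_j>|^2 = <v, u_j>^2 / <u_j, u_j>.
Coefficients: <v, e_1> = 3/sqrt(6), <v, e_2> = -45/sqrt(210).
Square and sum: Σ |<v, e_j>|^2 = 78/7.
Compute ||v||^2 = v·v = 14.
Deficit = 14 − 78/7 = 20/7 ≥ 0, confirming Bessel's inequality. (The deficit equals ||v − Σ <v,e_j> e_j||^2, the squared distance from v to span{e_j}.)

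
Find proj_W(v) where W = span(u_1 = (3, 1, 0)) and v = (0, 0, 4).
proj_W(v) = (0, 0, 0)

Set up U = [u_1 | ... | u_1] ∈ R^(3×1). The projector onto W = col(U) is P = U (U^T U)^(-1) U^T.
Compute U^T U =
  [10],
and U^T v = (0).
Solve U^T U · c = U^T v for the coefficients: c = (0). The projection is proj_W(v) = U c.
Check: (v - proj_W(v)) · u_1 = 0  (should be 0).
Result: proj_W(v) = (0, 0, 0).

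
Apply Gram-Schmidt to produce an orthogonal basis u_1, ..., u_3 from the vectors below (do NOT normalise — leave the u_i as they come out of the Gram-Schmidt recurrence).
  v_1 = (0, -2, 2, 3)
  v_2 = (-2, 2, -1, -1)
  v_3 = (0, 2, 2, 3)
Orthogonal basis:
  u_1 = (0, -2, 2, 3)
  u_2 = (-2, 16/17, 1/17, 10/17)
  u_3 = (128/89, 212/89, 80/89, 88/89)

Apply the Gram-Schmidt recurrence
  u_1 = v_1
  u_i = v_i − Σ_{j<i} ((v_i · u_j) / (u_j · u_j)) · u_j.

Step by step this gives:
  u_1 = (0, -2, 2, 3)
  u_2 = (-2, 16/17, 1/17, 10/17)
  u_3 = (128/89, 212/89, 80/89, 88/89)

Orthogonality check:
  u_2 · u_1 = 0 (should be 0)
  u_3 · u_1 = 0 (should be 0)
  u_3 · u_2 = 0 (should be 0)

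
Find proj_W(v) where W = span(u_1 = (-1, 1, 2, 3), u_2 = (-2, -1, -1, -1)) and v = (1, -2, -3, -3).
proj_W(v) = (66/89, -120/89, -222/89, -324/89)

Set up U = [u_1 | ... | u_2] ∈ R^(4×2). The projector onto W = col(U) is P = U (U^T U)^(-1) U^T.
Compute U^T U =
  [15, -4]
  [-4, 7],
and U^T v = (-18, 6).
Solve U^T U · c = U^T v for the coefficients: c = (-102/89, 18/89). The projection is proj_W(v) = U c.
Check: (v - proj_W(v)) · u_1 = 0  (should be 0).
Check: (v - proj_W(v)) · u_2 = 0  (should be 0).
Result: proj_W(v) = (66/89, -120/89, -222/89, -324/89).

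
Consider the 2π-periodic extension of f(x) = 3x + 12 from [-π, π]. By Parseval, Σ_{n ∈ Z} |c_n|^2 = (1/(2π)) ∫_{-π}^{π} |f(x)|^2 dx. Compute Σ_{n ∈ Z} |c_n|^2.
Σ |c_n|^2 = 3π^2 + 144

Expand and integrate term by term over [-π, π]:
  ∫ (3x)^2 dx = 9·(2π^3/3); ∫ 2·3·(12)·x dx = 0 (odd integrand); ∫ 12^2 dx = 144·2π.
So (1/(2π)) ∫_{-π}^{π} (3x + 12)^2 dx = 9π^2/3 + 144 = 3π^2 + 144.
Parseval ⇒ Σ |c_n|^2 = 3π^2 + 144.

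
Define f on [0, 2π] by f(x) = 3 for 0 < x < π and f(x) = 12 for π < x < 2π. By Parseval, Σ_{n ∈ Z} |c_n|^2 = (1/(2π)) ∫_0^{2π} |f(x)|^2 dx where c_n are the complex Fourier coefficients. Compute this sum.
Σ |c_n|^2 = 153/2

Parseval equates the L^2 energy of f (normalised by 1/(2π)) with the ℓ^2 sum of its Fourier coefficients: (1/(2π)) ∫_0^{2π} |f|^2 = Σ |c_n|^2.
Compute the left side: (1/(2π)) [∫_0^π 3^2 dx + ∫_π^{2π} 12^2 dx] = (1/(2π)) · (9π + 144π) = (9 + 144)/2 = 153/2.
So Σ_{n ∈ Z} |c_n|^2 = 153/2.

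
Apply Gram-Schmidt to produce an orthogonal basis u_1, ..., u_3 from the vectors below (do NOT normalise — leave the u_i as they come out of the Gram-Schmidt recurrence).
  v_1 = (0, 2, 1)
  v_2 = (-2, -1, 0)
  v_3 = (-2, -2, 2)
Orthogonal basis:
  u_1 = (0, 2, 1)
  u_2 = (-2, -1/5, 2/5)
  u_3 = (10/21, -20/21, 40/21)

Apply the Gram-Schmidt recurrence
  u_1 = v_1
  u_i = v_i − Σ_{j<i} ((v_i · u_j) / (u_j · u_j)) · u_j.

Step by step this gives:
  u_1 = (0, 2, 1)
  u_2 = (-2, -1/5, 2/5)
  u_3 = (10/21, -20/21, 40/21)

Orthogonality check:
  u_2 · u_1 = 0 (should be 0)
  u_3 · u_1 = 0 (should be 0)
  u_3 · u_2 = 0 (should be 0)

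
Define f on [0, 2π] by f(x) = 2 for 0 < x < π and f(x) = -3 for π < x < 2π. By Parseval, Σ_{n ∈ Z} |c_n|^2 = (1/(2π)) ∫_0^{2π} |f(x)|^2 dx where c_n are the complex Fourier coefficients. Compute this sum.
Σ |c_n|^2 = 13/2

Parseval equates the L^2 energy of f (normalised by 1/(2π)) with the ℓ^2 sum of its Fourier coefficients: (1/(2π)) ∫_0^{2π} |f|^2 = Σ |c_n|^2.
Compute the left side: (1/(2π)) [∫_0^π 2^2 dx + ∫_π^{2π} (-3)^2 dx] = (1/(2π)) · (4π + 9π) = (4 + 9)/2 = 13/2.
So Σ_{n ∈ Z} |c_n|^2 = 13/2.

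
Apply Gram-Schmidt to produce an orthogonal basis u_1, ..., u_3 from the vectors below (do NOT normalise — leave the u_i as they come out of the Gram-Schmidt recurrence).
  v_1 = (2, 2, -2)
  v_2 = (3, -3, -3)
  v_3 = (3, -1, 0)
Orthogonal basis:
  u_1 = (2, 2, -2)
  u_2 = (2, -4, -2)
  u_3 = (3/2, 0, 3/2)

Apply the Gram-Schmidt recurrence
  u_1 = v_1
  u_i = v_i − Σ_{j<i} ((v_i · u_j) / (u_j · u_j)) · u_j.

Step by step this gives:
  u_1 = (2, 2, -2)
  u_2 = (2, -4, -2)
  u_3 = (3/2, 0, 3/2)

Orthogonality check:
  u_2 · u_1 = 0 (should be 0)
  u_3 · u_1 = 0 (should be 0)
  u_3 · u_2 = 0 (should be 0)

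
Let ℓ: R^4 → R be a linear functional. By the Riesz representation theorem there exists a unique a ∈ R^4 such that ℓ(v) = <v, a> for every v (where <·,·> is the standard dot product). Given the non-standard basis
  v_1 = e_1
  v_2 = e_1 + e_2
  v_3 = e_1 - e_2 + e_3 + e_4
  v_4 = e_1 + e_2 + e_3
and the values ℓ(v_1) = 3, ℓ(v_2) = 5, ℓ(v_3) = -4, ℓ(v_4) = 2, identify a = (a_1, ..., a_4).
a = (3, 2, -3, -2)

Write a = (a_1, ..., a_4) in the standard basis. For each basis vector v_i, ℓ(v_i) = <v_i, a> is a linear equation in the a_j's. Collect the n equations into a matrix system V a = ℓ, where row i of V is v_i (expressed in the standard basis). Since V is invertible (lower-triangular with 1s on the diagonal, up to permutation), solve by back-substitution:
  V =
[[1, 0, 0, 0],
 [1, 1, 0, 0],
 [1, -1, 1, 1],
 [1, 1, 1, 0]]
  V a = (3, 5, -4, 2)
Solving gives a = (3, 2, -3, -2).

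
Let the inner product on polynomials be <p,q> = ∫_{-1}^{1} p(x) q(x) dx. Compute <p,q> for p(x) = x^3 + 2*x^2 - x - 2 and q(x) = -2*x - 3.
<p,q> = 128/15

Expand the product: p(x)·q(x) = -2*x^4 - 7*x^3 - 4*x^2 + 7*x + 6.
∫_{-1}^{1} of each monomial x^k gives [2/(k+1) if k even, 0 if k odd]. Integrating term-by-term (or equivalently evaluating the antiderivative F(x) = -2*x^5/5 - 7*x^4/4 - 4*x^3/3 + 7*x^2/2 + 6*x at the endpoints):
  F(1) − F(−1) = 361/60 − (-151/60) = 128/15.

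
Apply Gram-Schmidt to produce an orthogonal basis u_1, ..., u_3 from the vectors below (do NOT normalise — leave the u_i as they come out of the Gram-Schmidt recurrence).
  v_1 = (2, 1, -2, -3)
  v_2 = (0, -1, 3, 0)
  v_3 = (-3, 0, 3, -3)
Orthogonal basis:
  u_1 = (2, 1, -2, -3)
  u_2 = (7/9, -11/18, 20/9, -7/6)
  u_3 = (-459/131, 108/131, 36/131, -294/131)

Apply the Gram-Schmidt recurrence
  u_1 = v_1
  u_i = v_i − Σ_{j<i} ((v_i · u_j) / (u_j · u_j)) · u_j.

Step by step this gives:
  u_1 = (2, 1, -2, -3)
  u_2 = (7/9, -11/18, 20/9, -7/6)
  u_3 = (-459/131, 108/131, 36/131, -294/131)

Orthogonality check:
  u_2 · u_1 = 0 (should be 0)
  u_3 · u_1 = 0 (should be 0)
  u_3 · u_2 = 0 (should be 0)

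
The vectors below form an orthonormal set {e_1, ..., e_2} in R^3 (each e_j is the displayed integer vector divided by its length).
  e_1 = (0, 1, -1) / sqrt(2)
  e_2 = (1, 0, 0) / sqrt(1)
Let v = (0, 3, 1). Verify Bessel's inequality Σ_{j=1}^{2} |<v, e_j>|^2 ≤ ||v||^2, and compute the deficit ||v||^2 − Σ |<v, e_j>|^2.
Σ |<v, e_j>|^2 = 2; ||v||^2 = 10; deficit = 8

Write each e_j = u_j / sqrt(<u_j, u_j>) where u_j is the displayed integer vector. Then <v, e_j> = <v, u_j> / sqrt(<u_j, u_j>), so |<v, e_j>|^2 = <v, u_j>^2 / <u_j, u_j>.
Coefficients: <v, e_1> = 2/sqrt(2), <v, e_2> = 0/sqrt(1).
Square and sum: Σ |<v, e_j>|^2 = 2.
Compute ||v||^2 = v·v = 10.
Deficit = 10 − 2 = 8 ≥ 0, confirming Bessel's inequality. (The deficit equals ||v − Σ <v,e_j> e_j||^2, the squared distance from v to span{e_j}.)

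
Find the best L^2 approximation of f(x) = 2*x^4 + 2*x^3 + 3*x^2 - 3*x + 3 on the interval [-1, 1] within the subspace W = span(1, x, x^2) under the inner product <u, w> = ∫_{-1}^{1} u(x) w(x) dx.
g(x) = 33*x^2/7 - 9*x/5 + 99/35

The best approximation g ∈ W is the orthogonal projection of f onto W. Writing g = a_0 + a_1 x + a_2 x^2, the coefficients solve the normal equations G · a = b where
  G_{ij} = <φ_i, φ_j> and b_i = <f, φ_i>, with φ_0 = 1, φ_1 = x, φ_2 = x^2.
G =
  [2, 0, 2/3]
  [0, 2/3, 0]
  [2/3, 0, 2/5],
b = (44/5, -6/5, 132/35).
Solving gives a_0 = 99/35, a_1 = -9/5, a_2 = 33/7, so
  g(x) = 33*x^2/7 - 9*x/5 + 99/35.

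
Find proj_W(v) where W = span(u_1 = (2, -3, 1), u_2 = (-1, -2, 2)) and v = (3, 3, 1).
proj_W(v) = (67/45, 10/9, -74/45)

Set up U = [u_1 | ... | u_2] ∈ R^(3×2). The projector onto W = col(U) is P = U (U^T U)^(-1) U^T.
Compute U^T U =
  [14, 6]
  [6, 9],
and U^T v = (-2, -7).
Solve U^T U · c = U^T v for the coefficients: c = (4/15, -43/45). The projection is proj_W(v) = U c.
Check: (v - proj_W(v)) · u_1 = 0  (should be 0).
Check: (v - proj_W(v)) · u_2 = 0  (should be 0).
Result: proj_W(v) = (67/45, 10/9, -74/45).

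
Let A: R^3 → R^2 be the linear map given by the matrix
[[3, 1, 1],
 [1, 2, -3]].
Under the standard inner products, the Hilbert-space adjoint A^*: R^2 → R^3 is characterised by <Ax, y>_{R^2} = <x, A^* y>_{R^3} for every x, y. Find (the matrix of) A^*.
A^* = A^T =
[[3, 1],
 [1, 2],
 [1, -3]]

For real matrices with standard dot products, the defining identity <Ax, y> = <x, A^* y> gives (Ax)^T y = x^T (A^*) y, i.e. x^T A^T y = x^T (A^*) y. Since this holds for all x, y, we must have A^* = A^T. Therefore
A^* =
[[3, 1],
 [1, 2],
 [1, -3]].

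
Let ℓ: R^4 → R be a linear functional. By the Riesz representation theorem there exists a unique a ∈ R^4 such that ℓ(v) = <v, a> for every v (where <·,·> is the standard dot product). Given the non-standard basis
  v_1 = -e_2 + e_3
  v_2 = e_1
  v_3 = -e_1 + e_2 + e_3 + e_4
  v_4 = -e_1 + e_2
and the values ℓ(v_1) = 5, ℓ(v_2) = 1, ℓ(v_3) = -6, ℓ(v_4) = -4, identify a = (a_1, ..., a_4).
a = (1, -3, 2, -4)

Write a = (a_1, ..., a_4) in the standard basis. For each basis vector v_i, ℓ(v_i) = <v_i, a> is a linear equation in the a_j's. Collect the n equations into a matrix system V a = ℓ, where row i of V is v_i (expressed in the standard basis). Since V is invertible (lower-triangular with 1s on the diagonal, up to permutation), solve by back-substitution:
  V =
[[0, -1, 1, 0],
 [1, 0, 0, 0],
 [-1, 1, 1, 1],
 [-1, 1, 0, 0]]
  V a = (5, 1, -6, -4)
Solving gives a = (1, -3, 2, -4).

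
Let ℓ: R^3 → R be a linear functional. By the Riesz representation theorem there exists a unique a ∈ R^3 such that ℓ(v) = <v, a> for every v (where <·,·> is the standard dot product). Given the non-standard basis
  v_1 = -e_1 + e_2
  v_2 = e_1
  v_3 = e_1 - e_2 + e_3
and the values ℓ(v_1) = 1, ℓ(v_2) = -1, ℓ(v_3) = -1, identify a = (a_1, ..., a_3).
a = (-1, 0, 0)

Write a = (a_1, ..., a_3) in the standard basis. For each basis vector v_i, ℓ(v_i) = <v_i, a> is a linear equation in the a_j's. Collect the n equations into a matrix system V a = ℓ, where row i of V is v_i (expressed in the standard basis). Since V is invertible (lower-triangular with 1s on the diagonal, up to permutation), solve by back-substitution:
  V =
[[-1, 1, 0],
 [1, 0, 0],
 [1, -1, 1]]
  V a = (1, -1, -1)
Solving gives a = (-1, 0, 0).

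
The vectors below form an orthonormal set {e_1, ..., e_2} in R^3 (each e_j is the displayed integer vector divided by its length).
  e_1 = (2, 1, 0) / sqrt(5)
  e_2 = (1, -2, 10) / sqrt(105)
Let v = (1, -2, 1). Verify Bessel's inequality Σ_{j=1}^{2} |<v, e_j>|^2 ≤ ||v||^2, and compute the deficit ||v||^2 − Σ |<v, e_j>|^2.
Σ |<v, e_j>|^2 = 15/7; ||v||^2 = 6; deficit = 27/7

Write each e_j = u_j / sqrt(<u_j, u_j>) where u_j is the displayed integer vector. Then <v, e_j> = <v, u_j> / sqrt(<u_j, u_j>), so |<v, e_j>|^2 = <v, u_j>^2 / <u_j, u_j>.
Coefficients: <v, e_1> = 0/sqrt(5), <v, e_2> = 15/sqrt(105).
Square and sum: Σ |<v, e_j>|^2 = 15/7.
Compute ||v||^2 = v·v = 6.
Deficit = 6 − 15/7 = 27/7 ≥ 0, confirming Bessel's inequality. (The deficit equals ||v − Σ <v,e_j> e_j||^2, the squared distance from v to span{e_j}.)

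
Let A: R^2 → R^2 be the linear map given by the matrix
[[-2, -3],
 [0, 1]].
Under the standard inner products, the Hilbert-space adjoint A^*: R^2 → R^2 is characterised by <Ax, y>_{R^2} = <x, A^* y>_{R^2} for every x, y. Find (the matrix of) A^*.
A^* = A^T =
[[-2, 0],
 [-3, 1]]

For real matrices with standard dot products, the defining identity <Ax, y> = <x, A^* y> gives (Ax)^T y = x^T (A^*) y, i.e. x^T A^T y = x^T (A^*) y. Since this holds for all x, y, we must have A^* = A^T. Therefore
A^* =
[[-2, 0],
 [-3, 1]].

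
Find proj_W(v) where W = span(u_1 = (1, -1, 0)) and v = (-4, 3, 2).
proj_W(v) = (-7/2, 7/2, 0)

Set up U = [u_1 | ... | u_1] ∈ R^(3×1). The projector onto W = col(U) is P = U (U^T U)^(-1) U^T.
Compute U^T U =
  [2],
and U^T v = (-7).
Solve U^T U · c = U^T v for the coefficients: c = (-7/2). The projection is proj_W(v) = U c.
Check: (v - proj_W(v)) · u_1 = 0  (should be 0).
Result: proj_W(v) = (-7/2, 7/2, 0).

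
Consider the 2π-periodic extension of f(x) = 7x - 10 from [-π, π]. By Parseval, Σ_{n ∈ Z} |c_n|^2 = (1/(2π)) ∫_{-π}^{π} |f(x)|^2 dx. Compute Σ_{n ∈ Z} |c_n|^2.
Σ |c_n|^2 = 49π^2/3 + 100

Expand and integrate term by term over [-π, π]:
  ∫ (7x)^2 dx = 49·(2π^3/3); ∫ 2·7·(-10)·x dx = 0 (odd integrand); ∫ (-10)^2 dx = 100·2π.
So (1/(2π)) ∫_{-π}^{π} (7x - 10)^2 dx = 49π^2/3 + 100 = 49π^2/3 + 100.
Parseval ⇒ Σ |c_n|^2 = 49π^2/3 + 100.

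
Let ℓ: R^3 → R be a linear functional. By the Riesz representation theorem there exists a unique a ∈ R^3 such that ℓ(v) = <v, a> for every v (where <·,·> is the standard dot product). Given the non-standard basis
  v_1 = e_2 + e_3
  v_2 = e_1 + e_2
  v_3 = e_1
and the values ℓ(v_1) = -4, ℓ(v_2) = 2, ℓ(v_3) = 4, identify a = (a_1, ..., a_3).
a = (4, -2, -2)

Write a = (a_1, ..., a_3) in the standard basis. For each basis vector v_i, ℓ(v_i) = <v_i, a> is a linear equation in the a_j's. Collect the n equations into a matrix system V a = ℓ, where row i of V is v_i (expressed in the standard basis). Since V is invertible (lower-triangular with 1s on the diagonal, up to permutation), solve by back-substitution:
  V =
[[0, 1, 1],
 [1, 1, 0],
 [1, 0, 0]]
  V a = (-4, 2, 4)
Solving gives a = (4, -2, -2).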